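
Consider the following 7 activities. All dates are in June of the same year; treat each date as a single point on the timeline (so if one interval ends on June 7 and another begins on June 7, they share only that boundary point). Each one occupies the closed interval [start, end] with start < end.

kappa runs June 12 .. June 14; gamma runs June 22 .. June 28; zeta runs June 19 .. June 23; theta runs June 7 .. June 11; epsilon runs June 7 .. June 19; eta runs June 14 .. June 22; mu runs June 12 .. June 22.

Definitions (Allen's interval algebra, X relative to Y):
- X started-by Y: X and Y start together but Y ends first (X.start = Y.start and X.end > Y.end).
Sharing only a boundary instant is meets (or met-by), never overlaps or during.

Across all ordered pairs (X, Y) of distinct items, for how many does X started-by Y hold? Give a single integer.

Checking all 42 ordered pairs for relation 'started-by'; matching pairs in alphabetical order:
(epsilon, theta): epsilon started-by theta ✓
(mu, kappa): mu started-by kappa ✓
Count: 2.

2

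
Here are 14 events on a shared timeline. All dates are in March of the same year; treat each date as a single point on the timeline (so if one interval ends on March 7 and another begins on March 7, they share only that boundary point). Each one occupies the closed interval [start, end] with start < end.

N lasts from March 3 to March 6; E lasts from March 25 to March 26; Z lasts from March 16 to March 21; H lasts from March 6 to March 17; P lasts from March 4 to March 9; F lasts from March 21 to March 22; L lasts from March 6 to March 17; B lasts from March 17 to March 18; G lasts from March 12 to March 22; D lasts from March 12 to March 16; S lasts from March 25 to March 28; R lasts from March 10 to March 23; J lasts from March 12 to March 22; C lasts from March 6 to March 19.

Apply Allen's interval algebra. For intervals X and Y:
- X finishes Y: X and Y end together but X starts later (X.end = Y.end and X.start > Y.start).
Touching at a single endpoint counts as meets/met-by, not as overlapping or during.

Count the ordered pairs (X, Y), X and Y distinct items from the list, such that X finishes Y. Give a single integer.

Checking all 182 ordered pairs for relation 'finishes'; matching pairs in alphabetical order:
(F, G): F finishes G ✓
(F, J): F finishes J ✓
Count: 2.

2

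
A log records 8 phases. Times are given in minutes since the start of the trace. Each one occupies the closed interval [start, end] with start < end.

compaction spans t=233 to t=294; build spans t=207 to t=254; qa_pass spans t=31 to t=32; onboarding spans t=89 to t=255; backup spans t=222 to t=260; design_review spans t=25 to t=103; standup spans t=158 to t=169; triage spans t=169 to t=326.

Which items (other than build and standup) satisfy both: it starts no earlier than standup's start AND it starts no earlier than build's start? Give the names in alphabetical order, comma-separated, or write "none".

backup, compaction

Conditions: its start is no earlier than standup's start (X.start >= t=158) AND its start is no earlier than build's start (X.start >= t=207).
backup: start t=222 >= t=158? ✓; start t=222 >= t=207? ✓ → yes.
compaction: start t=233 >= t=158? ✓; start t=233 >= t=207? ✓ → yes.
design_review: start t=25 >= t=158? ✗; start t=25 >= t=207? ✗ → no.
onboarding: start t=89 >= t=158? ✗; start t=89 >= t=207? ✗ → no.
qa_pass: start t=31 >= t=158? ✗; start t=31 >= t=207? ✗ → no.
triage: start t=169 >= t=158? ✓; start t=169 >= t=207? ✗ → no.
Result: backup, compaction.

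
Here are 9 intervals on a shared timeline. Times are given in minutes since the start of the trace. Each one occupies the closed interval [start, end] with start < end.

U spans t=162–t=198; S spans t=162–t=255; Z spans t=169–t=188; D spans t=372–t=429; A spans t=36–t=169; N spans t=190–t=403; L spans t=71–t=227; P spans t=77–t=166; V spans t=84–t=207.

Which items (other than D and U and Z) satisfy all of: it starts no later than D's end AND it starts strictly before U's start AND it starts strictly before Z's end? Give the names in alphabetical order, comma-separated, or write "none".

A, L, P, V

Conditions: its start is no later than D's end (X.start <= t=429) AND its start is strictly before U's start (X.start < t=162) AND its start is strictly before Z's end (X.start < t=188).
A: start t=36 <= t=429? ✓; start t=36 < t=162? ✓; start t=36 < t=188? ✓ → yes.
L: start t=71 <= t=429? ✓; start t=71 < t=162? ✓; start t=71 < t=188? ✓ → yes.
N: start t=190 <= t=429? ✓; start t=190 < t=162? ✗; start t=190 < t=188? ✗ → no.
P: start t=77 <= t=429? ✓; start t=77 < t=162? ✓; start t=77 < t=188? ✓ → yes.
S: start t=162 <= t=429? ✓; start t=162 < t=162? ✗; start t=162 < t=188? ✓ → no.
V: start t=84 <= t=429? ✓; start t=84 < t=162? ✓; start t=84 < t=188? ✓ → yes.
Result: A, L, P, V.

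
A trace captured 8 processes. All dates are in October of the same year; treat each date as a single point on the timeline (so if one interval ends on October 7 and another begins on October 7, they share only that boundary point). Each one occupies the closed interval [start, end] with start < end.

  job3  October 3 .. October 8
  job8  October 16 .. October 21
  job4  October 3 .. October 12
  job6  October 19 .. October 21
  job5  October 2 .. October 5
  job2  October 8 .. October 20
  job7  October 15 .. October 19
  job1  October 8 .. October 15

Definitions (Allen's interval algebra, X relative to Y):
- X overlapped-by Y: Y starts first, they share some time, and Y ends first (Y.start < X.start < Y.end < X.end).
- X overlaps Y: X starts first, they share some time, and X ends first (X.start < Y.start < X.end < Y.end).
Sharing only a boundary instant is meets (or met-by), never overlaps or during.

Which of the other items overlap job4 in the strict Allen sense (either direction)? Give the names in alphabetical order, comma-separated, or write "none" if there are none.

job1, job2, job5

Target job4 = [October 3, October 12].
job1 [October 8, October 15] → overlapped-by → yes.
job2 [October 8, October 20] → overlapped-by → yes.
job3 [October 3, October 8] → starts → no.
job5 [October 2, October 5] → overlaps → yes.
job6 [October 19, October 21] → after → no.
job7 [October 15, October 19] → after → no.
job8 [October 16, October 21] → after → no.
Result: job1, job2, job5.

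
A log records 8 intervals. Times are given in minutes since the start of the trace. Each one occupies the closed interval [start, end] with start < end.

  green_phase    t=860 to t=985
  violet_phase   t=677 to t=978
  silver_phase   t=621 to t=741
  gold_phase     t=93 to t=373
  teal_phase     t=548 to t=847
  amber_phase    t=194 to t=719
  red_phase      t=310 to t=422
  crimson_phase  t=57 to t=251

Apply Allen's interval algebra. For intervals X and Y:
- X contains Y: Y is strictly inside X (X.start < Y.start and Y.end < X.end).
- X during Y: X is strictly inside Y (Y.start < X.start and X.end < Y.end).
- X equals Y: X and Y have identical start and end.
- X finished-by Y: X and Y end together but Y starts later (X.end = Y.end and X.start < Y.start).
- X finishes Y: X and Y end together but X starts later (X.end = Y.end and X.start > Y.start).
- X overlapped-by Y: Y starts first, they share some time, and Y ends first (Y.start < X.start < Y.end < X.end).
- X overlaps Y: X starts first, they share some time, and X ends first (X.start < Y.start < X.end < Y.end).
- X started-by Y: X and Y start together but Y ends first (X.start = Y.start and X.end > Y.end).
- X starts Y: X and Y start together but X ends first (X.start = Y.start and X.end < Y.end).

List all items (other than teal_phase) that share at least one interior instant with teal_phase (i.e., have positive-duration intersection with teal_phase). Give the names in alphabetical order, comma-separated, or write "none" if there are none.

Target teal_phase = [t=548, t=847].
amber_phase [t=194, t=719] → overlaps → yes.
crimson_phase [t=57, t=251] → before → no.
gold_phase [t=93, t=373] → before → no.
green_phase [t=860, t=985] → after → no.
red_phase [t=310, t=422] → before → no.
silver_phase [t=621, t=741] → during → yes.
violet_phase [t=677, t=978] → overlapped-by → yes.
Result: amber_phase, silver_phase, violet_phase.

amber_phase, silver_phase, violet_phase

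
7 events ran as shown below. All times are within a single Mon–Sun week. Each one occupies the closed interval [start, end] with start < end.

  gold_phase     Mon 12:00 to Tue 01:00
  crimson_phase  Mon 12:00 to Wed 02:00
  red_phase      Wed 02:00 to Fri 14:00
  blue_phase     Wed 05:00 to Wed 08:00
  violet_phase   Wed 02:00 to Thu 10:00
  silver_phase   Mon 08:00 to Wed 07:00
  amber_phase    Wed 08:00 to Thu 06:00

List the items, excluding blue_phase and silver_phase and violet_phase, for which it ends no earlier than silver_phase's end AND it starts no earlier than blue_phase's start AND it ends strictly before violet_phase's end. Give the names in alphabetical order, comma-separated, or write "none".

amber_phase

Conditions: its end is no earlier than silver_phase's end (X.end >= Wed 07:00) AND its start is no earlier than blue_phase's start (X.start >= Wed 05:00) AND its end is strictly before violet_phase's end (X.end < Thu 10:00).
amber_phase: end Thu 06:00 >= Wed 07:00? ✓; start Wed 08:00 >= Wed 05:00? ✓; end Thu 06:00 < Thu 10:00? ✓ → yes.
crimson_phase: end Wed 02:00 >= Wed 07:00? ✗; start Mon 12:00 >= Wed 05:00? ✗; end Wed 02:00 < Thu 10:00? ✓ → no.
gold_phase: end Tue 01:00 >= Wed 07:00? ✗; start Mon 12:00 >= Wed 05:00? ✗; end Tue 01:00 < Thu 10:00? ✓ → no.
red_phase: end Fri 14:00 >= Wed 07:00? ✓; start Wed 02:00 >= Wed 05:00? ✗; end Fri 14:00 < Thu 10:00? ✗ → no.
Result: amber_phase.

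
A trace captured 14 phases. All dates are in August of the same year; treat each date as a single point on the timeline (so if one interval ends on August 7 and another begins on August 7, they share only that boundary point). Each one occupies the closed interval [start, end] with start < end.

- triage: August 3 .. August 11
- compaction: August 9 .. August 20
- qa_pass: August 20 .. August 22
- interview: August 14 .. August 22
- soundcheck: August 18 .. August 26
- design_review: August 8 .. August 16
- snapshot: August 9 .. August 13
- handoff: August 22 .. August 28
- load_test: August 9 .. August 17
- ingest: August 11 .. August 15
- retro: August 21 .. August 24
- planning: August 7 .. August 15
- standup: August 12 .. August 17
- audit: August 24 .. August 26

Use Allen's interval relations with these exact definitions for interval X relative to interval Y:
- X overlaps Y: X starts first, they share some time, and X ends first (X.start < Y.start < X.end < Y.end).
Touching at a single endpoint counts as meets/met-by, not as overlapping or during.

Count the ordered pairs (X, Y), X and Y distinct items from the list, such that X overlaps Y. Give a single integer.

Checking all 182 ordered pairs for relation 'overlaps'; matching pairs in alphabetical order:
(compaction, interview): compaction overlaps interview ✓
(compaction, soundcheck): compaction overlaps soundcheck ✓
(design_review, compaction): design_review overlaps compaction ✓
(design_review, interview): design_review overlaps interview ✓
(design_review, load_test): design_review overlaps load_test ✓
(design_review, standup): design_review overlaps standup ✓
(ingest, interview): ingest overlaps interview ✓
(ingest, standup): ingest overlaps standup ✓
(interview, retro): interview overlaps retro ✓
(interview, soundcheck): interview overlaps soundcheck ✓
(load_test, interview): load_test overlaps interview ✓
(planning, compaction): planning overlaps compaction ✓
(planning, design_review): planning overlaps design_review ✓
(planning, interview): planning overlaps interview ✓
(planning, load_test): planning overlaps load_test ✓
(planning, standup): planning overlaps standup ✓
(qa_pass, retro): qa_pass overlaps retro ✓
(retro, handoff): retro overlaps handoff ✓
(snapshot, ingest): snapshot overlaps ingest ✓
(snapshot, standup): snapshot overlaps standup ✓
(soundcheck, handoff): soundcheck overlaps handoff ✓
(standup, interview): standup overlaps interview ✓
(triage, compaction): triage overlaps compaction ✓
(triage, design_review): triage overlaps design_review ✓
... plus 3 further pairs not listed.
Count: 27.

27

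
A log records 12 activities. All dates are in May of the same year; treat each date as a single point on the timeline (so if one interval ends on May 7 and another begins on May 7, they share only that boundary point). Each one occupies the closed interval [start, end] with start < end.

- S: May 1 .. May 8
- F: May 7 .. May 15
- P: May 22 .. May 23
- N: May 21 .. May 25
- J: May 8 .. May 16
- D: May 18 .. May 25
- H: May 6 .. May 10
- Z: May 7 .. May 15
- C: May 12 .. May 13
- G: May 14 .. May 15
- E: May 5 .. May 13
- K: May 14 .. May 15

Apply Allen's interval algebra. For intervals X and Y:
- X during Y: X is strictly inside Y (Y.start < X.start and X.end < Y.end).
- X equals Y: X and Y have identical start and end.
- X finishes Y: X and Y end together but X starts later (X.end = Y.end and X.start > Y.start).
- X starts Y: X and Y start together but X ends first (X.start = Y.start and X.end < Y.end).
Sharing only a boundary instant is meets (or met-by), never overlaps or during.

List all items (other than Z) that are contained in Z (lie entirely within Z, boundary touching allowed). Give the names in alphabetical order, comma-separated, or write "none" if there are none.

C, F, G, K

Target Z = [May 7, May 15].
C [May 12, May 13] → during → yes.
D [May 18, May 25] → after → no.
E [May 5, May 13] → overlaps → no.
F [May 7, May 15] → equals → yes.
G [May 14, May 15] → finishes → yes.
H [May 6, May 10] → overlaps → no.
J [May 8, May 16] → overlapped-by → no.
K [May 14, May 15] → finishes → yes.
N [May 21, May 25] → after → no.
P [May 22, May 23] → after → no.
S [May 1, May 8] → overlaps → no.
Result: C, F, G, K.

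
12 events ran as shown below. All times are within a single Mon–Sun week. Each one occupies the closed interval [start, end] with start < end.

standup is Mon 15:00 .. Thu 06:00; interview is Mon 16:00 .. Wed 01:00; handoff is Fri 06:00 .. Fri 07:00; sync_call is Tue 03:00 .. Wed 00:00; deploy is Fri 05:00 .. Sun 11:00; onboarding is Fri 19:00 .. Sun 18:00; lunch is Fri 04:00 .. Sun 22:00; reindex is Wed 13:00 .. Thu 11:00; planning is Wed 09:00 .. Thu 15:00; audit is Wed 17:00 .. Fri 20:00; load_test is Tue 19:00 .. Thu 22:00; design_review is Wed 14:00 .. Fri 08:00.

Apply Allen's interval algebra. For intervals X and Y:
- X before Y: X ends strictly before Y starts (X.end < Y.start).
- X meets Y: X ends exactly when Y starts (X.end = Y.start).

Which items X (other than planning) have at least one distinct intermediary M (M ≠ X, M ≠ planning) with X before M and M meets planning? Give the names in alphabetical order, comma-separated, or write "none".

none

Target planning = [Wed 09:00, Thu 15:00].
Intermediaries M with M meets planning: none.
Union: none.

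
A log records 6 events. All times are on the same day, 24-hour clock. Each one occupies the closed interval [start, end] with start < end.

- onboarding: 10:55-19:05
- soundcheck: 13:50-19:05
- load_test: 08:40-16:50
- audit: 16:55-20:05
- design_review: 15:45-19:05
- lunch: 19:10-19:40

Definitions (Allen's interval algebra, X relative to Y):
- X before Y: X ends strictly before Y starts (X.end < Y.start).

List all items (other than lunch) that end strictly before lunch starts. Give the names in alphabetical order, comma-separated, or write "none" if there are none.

design_review, load_test, onboarding, soundcheck

Target lunch = [19:10, 19:40].
audit [16:55, 20:05] → contains → no.
design_review [15:45, 19:05] → before → yes.
load_test [08:40, 16:50] → before → yes.
onboarding [10:55, 19:05] → before → yes.
soundcheck [13:50, 19:05] → before → yes.
Result: design_review, load_test, onboarding, soundcheck.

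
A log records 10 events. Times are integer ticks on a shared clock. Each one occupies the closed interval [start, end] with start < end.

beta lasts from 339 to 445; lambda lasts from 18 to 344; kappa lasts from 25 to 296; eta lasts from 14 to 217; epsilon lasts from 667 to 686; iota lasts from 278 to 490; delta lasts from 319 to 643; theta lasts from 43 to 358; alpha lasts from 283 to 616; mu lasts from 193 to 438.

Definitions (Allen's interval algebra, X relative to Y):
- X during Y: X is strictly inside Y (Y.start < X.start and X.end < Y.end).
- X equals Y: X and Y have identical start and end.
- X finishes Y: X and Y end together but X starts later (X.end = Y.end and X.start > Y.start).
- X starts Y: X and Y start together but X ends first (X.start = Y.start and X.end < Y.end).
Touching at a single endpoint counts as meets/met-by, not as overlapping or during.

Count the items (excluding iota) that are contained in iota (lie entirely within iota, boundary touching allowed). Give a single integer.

1

Target iota = [278, 490].
alpha [283, 616] → overlapped-by → no.
beta [339, 445] → during → counts.
delta [319, 643] → overlapped-by → no.
epsilon [667, 686] → after → no.
eta [14, 217] → before → no.
kappa [25, 296] → overlaps → no.
lambda [18, 344] → overlaps → no.
mu [193, 438] → overlaps → no.
theta [43, 358] → overlaps → no.
Total: 1.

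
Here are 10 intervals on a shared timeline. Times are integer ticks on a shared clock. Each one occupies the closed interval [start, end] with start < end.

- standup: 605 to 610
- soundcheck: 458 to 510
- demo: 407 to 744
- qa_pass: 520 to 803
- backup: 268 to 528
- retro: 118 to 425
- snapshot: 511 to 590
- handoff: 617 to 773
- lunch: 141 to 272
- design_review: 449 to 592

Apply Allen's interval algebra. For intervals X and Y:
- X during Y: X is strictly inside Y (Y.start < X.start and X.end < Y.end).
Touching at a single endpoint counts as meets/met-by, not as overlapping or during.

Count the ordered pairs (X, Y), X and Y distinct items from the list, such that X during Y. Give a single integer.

Checking all 90 ordered pairs for relation 'during'; matching pairs in alphabetical order:
(design_review, demo): design_review during demo ✓
(handoff, qa_pass): handoff during qa_pass ✓
(lunch, retro): lunch during retro ✓
(snapshot, demo): snapshot during demo ✓
(snapshot, design_review): snapshot during design_review ✓
(soundcheck, backup): soundcheck during backup ✓
(soundcheck, demo): soundcheck during demo ✓
(soundcheck, design_review): soundcheck during design_review ✓
(standup, demo): standup during demo ✓
(standup, qa_pass): standup during qa_pass ✓
Count: 10.

10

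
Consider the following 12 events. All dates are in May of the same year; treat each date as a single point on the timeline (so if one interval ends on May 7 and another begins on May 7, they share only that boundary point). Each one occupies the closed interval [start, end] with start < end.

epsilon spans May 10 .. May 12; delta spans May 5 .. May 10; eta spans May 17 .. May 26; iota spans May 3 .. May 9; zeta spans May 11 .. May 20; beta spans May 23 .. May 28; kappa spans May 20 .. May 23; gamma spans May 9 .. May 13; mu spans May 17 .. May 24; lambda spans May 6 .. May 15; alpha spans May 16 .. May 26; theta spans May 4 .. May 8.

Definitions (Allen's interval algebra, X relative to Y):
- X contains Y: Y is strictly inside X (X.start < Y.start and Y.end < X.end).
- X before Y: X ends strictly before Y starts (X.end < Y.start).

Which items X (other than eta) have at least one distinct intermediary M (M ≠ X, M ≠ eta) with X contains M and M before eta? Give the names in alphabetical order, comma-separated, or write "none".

gamma, iota, lambda

Target eta = [May 17, May 26].
Intermediaries M with M before eta: delta, epsilon, gamma, iota, lambda, theta.
Via delta — items with X contains delta: none.
Via epsilon — items with X contains epsilon: gamma, lambda.
Via gamma — items with X contains gamma: lambda.
Via iota — items with X contains iota: none.
Via lambda — items with X contains lambda: none.
Via theta — items with X contains theta: iota.
Union: gamma, iota, lambda.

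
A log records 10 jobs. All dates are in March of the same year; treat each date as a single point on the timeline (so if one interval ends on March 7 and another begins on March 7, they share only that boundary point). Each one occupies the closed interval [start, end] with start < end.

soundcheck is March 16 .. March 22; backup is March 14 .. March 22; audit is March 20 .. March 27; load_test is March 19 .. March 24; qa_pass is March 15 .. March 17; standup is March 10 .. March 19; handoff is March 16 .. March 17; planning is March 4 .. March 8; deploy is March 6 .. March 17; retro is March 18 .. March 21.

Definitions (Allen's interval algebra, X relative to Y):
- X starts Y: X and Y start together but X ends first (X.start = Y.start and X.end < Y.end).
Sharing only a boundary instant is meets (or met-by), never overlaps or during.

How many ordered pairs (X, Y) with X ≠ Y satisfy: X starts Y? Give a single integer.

1

Checking all 90 ordered pairs for relation 'starts'; matching pairs in alphabetical order:
(handoff, soundcheck): handoff starts soundcheck ✓
Count: 1.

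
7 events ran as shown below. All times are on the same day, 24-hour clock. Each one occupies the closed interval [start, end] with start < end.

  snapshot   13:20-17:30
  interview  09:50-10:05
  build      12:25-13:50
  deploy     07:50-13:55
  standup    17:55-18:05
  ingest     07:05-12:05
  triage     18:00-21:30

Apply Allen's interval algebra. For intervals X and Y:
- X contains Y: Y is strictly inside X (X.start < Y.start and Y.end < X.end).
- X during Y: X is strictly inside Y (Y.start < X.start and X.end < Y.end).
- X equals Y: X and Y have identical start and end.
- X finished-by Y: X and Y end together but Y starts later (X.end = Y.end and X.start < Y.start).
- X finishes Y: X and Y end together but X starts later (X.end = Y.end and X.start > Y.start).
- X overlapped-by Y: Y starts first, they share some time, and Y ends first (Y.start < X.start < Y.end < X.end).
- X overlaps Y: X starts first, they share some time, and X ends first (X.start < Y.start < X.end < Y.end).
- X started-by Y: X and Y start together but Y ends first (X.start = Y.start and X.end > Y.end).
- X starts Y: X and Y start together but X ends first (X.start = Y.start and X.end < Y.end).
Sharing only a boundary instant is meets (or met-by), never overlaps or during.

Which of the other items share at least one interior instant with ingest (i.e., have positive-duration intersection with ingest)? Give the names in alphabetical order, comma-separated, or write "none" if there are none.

Target ingest = [07:05, 12:05].
build [12:25, 13:50] → after → no.
deploy [07:50, 13:55] → overlapped-by → yes.
interview [09:50, 10:05] → during → yes.
snapshot [13:20, 17:30] → after → no.
standup [17:55, 18:05] → after → no.
triage [18:00, 21:30] → after → no.
Result: deploy, interview.

deploy, interview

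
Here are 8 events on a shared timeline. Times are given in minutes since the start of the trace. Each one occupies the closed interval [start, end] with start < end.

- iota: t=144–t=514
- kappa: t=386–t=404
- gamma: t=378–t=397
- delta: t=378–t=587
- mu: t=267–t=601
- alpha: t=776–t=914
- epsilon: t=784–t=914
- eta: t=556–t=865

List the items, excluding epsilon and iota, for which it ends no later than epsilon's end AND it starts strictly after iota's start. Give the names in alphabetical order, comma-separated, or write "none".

alpha, delta, eta, gamma, kappa, mu

Conditions: its end is no later than epsilon's end (X.end <= t=914) AND its start is strictly after iota's start (X.start > t=144).
alpha: end t=914 <= t=914? ✓; start t=776 > t=144? ✓ → yes.
delta: end t=587 <= t=914? ✓; start t=378 > t=144? ✓ → yes.
eta: end t=865 <= t=914? ✓; start t=556 > t=144? ✓ → yes.
gamma: end t=397 <= t=914? ✓; start t=378 > t=144? ✓ → yes.
kappa: end t=404 <= t=914? ✓; start t=386 > t=144? ✓ → yes.
mu: end t=601 <= t=914? ✓; start t=267 > t=144? ✓ → yes.
Result: alpha, delta, eta, gamma, kappa, mu.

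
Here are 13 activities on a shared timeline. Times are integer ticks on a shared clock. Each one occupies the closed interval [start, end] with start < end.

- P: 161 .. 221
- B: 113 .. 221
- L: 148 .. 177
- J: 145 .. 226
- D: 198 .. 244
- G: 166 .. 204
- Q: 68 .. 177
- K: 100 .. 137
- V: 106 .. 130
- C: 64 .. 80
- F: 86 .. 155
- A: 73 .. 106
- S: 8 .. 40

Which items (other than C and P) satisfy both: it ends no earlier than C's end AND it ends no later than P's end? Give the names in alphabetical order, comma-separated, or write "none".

A, B, F, G, K, L, Q, V

Conditions: its end is no earlier than C's end (X.end >= 80) AND its end is no later than P's end (X.end <= 221).
A: end 106 >= 80? ✓; end 106 <= 221? ✓ → yes.
B: end 221 >= 80? ✓; end 221 <= 221? ✓ → yes.
D: end 244 >= 80? ✓; end 244 <= 221? ✗ → no.
F: end 155 >= 80? ✓; end 155 <= 221? ✓ → yes.
G: end 204 >= 80? ✓; end 204 <= 221? ✓ → yes.
J: end 226 >= 80? ✓; end 226 <= 221? ✗ → no.
K: end 137 >= 80? ✓; end 137 <= 221? ✓ → yes.
L: end 177 >= 80? ✓; end 177 <= 221? ✓ → yes.
Q: end 177 >= 80? ✓; end 177 <= 221? ✓ → yes.
S: end 40 >= 80? ✗; end 40 <= 221? ✓ → no.
V: end 130 >= 80? ✓; end 130 <= 221? ✓ → yes.
Result: A, B, F, G, K, L, Q, V.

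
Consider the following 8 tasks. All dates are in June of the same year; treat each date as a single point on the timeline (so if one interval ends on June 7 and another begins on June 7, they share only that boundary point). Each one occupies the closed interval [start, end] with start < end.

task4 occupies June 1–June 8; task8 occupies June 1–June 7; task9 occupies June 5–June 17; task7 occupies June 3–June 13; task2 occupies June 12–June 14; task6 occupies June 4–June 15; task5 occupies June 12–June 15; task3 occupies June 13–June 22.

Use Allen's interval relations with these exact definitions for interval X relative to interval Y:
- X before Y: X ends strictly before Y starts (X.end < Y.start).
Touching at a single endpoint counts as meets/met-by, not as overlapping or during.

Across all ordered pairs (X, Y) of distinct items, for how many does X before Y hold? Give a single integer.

6

Checking all 56 ordered pairs for relation 'before'; matching pairs in alphabetical order:
(task4, task2): task4 before task2 ✓
(task4, task3): task4 before task3 ✓
(task4, task5): task4 before task5 ✓
(task8, task2): task8 before task2 ✓
(task8, task3): task8 before task3 ✓
(task8, task5): task8 before task5 ✓
Count: 6.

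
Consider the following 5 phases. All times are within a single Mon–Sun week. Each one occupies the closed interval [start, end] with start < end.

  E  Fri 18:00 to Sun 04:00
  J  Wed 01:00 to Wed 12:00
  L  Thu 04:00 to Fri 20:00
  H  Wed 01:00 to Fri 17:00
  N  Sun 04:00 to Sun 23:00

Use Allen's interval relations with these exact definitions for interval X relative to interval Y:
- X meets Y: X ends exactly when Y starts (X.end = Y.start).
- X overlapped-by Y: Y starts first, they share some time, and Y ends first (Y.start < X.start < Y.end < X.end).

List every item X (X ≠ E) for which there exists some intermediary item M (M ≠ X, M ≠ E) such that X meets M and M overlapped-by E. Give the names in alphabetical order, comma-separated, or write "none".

Target E = [Fri 18:00, Sun 04:00].
Intermediaries M with M overlapped-by E: none.
Union: none.

none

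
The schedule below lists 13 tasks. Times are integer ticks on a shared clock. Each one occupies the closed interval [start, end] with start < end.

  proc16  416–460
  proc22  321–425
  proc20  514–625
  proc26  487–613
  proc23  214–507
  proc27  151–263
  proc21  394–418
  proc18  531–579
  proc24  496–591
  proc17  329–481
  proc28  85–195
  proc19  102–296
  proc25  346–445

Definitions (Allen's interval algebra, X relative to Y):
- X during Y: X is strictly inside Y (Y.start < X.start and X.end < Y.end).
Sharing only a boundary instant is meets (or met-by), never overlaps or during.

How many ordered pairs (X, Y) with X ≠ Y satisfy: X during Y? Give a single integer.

15

Checking all 156 ordered pairs for relation 'during'; matching pairs in alphabetical order:
(proc16, proc17): proc16 during proc17 ✓
(proc16, proc23): proc16 during proc23 ✓
(proc17, proc23): proc17 during proc23 ✓
(proc18, proc20): proc18 during proc20 ✓
(proc18, proc24): proc18 during proc24 ✓
(proc18, proc26): proc18 during proc26 ✓
(proc21, proc17): proc21 during proc17 ✓
(proc21, proc22): proc21 during proc22 ✓
(proc21, proc23): proc21 during proc23 ✓
(proc21, proc25): proc21 during proc25 ✓
(proc22, proc23): proc22 during proc23 ✓
(proc24, proc26): proc24 during proc26 ✓
(proc25, proc17): proc25 during proc17 ✓
(proc25, proc23): proc25 during proc23 ✓
(proc27, proc19): proc27 during proc19 ✓
Count: 15.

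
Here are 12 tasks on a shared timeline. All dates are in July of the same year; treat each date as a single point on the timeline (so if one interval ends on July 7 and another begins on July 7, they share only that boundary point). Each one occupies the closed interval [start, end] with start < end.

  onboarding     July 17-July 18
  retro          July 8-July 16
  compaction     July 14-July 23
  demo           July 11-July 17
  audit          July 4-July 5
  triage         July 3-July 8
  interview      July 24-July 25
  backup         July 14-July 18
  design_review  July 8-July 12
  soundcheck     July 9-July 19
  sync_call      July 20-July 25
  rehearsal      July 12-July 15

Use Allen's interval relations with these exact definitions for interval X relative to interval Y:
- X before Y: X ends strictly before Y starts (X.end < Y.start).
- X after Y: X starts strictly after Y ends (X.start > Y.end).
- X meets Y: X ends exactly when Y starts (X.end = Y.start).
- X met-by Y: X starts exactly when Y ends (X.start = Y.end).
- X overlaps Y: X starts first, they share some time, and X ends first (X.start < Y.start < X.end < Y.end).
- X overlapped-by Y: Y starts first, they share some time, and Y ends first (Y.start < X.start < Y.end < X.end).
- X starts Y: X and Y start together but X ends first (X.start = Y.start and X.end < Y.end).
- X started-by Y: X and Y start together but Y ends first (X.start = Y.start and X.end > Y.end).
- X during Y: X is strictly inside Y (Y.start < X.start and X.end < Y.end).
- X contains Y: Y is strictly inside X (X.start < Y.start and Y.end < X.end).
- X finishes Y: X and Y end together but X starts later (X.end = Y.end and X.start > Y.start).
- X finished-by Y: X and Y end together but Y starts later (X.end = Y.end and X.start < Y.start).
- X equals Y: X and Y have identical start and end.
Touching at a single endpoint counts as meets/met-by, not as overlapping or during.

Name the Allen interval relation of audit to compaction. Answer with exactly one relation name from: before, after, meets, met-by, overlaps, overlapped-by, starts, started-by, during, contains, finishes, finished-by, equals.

audit = [July 4, July 5]; compaction = [July 14, July 23].
Compare endpoints: audit.start < compaction.start, audit.start < compaction.end, audit.end < compaction.start, audit.end < compaction.end.
That pattern is 'before'.

before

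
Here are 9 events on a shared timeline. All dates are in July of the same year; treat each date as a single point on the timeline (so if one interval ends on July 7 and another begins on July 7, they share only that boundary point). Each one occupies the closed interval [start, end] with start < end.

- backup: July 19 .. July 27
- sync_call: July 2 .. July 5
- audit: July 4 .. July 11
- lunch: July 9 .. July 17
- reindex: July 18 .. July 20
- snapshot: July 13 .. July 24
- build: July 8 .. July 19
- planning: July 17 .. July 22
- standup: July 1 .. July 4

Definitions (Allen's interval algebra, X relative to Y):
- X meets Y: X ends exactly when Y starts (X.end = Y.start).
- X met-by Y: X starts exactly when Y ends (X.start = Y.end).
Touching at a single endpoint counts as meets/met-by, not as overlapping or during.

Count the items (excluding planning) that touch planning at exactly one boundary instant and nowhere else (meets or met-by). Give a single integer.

1

Target planning = [July 17, July 22].
audit [July 4, July 11] → before → no.
backup [July 19, July 27] → overlapped-by → no.
build [July 8, July 19] → overlaps → no.
lunch [July 9, July 17] → meets → counts.
reindex [July 18, July 20] → during → no.
snapshot [July 13, July 24] → contains → no.
standup [July 1, July 4] → before → no.
sync_call [July 2, July 5] → before → no.
Total: 1.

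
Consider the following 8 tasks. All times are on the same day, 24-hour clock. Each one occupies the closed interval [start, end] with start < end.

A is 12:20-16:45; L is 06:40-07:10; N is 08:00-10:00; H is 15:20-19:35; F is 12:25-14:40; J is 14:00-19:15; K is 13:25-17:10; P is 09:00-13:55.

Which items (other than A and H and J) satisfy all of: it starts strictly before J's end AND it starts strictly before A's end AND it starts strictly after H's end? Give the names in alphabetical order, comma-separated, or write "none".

Conditions: its start is strictly before J's end (X.start < 19:15) AND its start is strictly before A's end (X.start < 16:45) AND its start is strictly after H's end (X.start > 19:35).
F: start 12:25 < 19:15? ✓; start 12:25 < 16:45? ✓; start 12:25 > 19:35? ✗ → no.
K: start 13:25 < 19:15? ✓; start 13:25 < 16:45? ✓; start 13:25 > 19:35? ✗ → no.
L: start 06:40 < 19:15? ✓; start 06:40 < 16:45? ✓; start 06:40 > 19:35? ✗ → no.
N: start 08:00 < 19:15? ✓; start 08:00 < 16:45? ✓; start 08:00 > 19:35? ✗ → no.
P: start 09:00 < 19:15? ✓; start 09:00 < 16:45? ✓; start 09:00 > 19:35? ✗ → no.
Result: none.

none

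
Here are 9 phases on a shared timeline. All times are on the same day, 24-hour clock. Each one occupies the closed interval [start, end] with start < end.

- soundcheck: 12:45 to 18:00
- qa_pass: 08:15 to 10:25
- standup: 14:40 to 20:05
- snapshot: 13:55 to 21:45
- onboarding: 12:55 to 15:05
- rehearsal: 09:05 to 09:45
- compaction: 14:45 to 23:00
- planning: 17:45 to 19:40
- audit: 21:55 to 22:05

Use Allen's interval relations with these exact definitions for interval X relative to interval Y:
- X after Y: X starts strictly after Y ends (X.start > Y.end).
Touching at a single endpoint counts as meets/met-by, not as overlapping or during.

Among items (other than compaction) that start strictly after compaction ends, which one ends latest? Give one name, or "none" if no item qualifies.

Target compaction = [14:45, 23:00].
audit [21:55, 22:05] → during → excluded.
onboarding [12:55, 15:05] → overlaps → excluded.
planning [17:45, 19:40] → during → excluded.
qa_pass [08:15, 10:25] → before → excluded.
rehearsal [09:05, 09:45] → before → excluded.
snapshot [13:55, 21:45] → overlaps → excluded.
soundcheck [12:45, 18:00] → overlaps → excluded.
standup [14:40, 20:05] → overlaps → excluded.
No candidates → none.

none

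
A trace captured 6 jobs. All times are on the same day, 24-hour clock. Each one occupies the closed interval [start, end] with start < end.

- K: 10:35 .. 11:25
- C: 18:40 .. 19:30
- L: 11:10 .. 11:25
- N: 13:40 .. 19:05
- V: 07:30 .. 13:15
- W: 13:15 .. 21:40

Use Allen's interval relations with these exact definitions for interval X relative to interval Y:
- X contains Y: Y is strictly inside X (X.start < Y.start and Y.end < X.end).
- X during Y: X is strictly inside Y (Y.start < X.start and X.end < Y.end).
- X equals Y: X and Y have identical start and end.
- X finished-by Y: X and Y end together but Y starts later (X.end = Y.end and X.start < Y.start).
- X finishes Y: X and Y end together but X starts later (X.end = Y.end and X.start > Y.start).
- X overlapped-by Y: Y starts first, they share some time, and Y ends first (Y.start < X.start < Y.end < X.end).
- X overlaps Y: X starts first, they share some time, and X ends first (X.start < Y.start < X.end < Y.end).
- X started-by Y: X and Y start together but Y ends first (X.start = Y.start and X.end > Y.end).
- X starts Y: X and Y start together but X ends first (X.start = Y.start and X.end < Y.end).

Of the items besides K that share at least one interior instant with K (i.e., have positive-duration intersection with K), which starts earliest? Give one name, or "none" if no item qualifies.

Target K = [10:35, 11:25].
C [18:40, 19:30] → after → excluded.
L [11:10, 11:25] → finishes → candidate.
N [13:40, 19:05] → after → excluded.
V [07:30, 13:15] → contains → candidate.
W [13:15, 21:40] → after → excluded.
Among candidates, earliest start is 07:30 → V.

V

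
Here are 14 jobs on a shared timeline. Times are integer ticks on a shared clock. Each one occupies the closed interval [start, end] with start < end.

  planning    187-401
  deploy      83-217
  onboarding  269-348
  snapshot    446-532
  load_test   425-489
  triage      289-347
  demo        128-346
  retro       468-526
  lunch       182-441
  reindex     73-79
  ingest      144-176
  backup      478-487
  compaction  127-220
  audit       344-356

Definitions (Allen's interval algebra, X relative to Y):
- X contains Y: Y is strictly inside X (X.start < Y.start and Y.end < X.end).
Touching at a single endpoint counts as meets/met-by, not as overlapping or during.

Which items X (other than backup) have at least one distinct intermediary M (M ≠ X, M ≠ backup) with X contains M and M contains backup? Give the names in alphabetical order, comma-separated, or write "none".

snapshot

Target backup = [478, 487].
Intermediaries M with M contains backup: load_test, retro, snapshot.
Via load_test — items with X contains load_test: none.
Via retro — items with X contains retro: snapshot.
Via snapshot — items with X contains snapshot: none.
Union: snapshot.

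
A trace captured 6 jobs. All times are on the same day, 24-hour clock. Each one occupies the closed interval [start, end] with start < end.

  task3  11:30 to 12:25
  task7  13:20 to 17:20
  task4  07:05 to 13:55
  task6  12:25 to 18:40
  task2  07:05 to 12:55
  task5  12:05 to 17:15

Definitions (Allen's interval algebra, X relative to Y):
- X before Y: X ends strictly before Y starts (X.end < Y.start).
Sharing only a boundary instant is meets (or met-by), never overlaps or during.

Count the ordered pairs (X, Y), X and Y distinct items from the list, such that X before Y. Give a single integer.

2

Checking all 30 ordered pairs for relation 'before'; matching pairs in alphabetical order:
(task2, task7): task2 before task7 ✓
(task3, task7): task3 before task7 ✓
Count: 2.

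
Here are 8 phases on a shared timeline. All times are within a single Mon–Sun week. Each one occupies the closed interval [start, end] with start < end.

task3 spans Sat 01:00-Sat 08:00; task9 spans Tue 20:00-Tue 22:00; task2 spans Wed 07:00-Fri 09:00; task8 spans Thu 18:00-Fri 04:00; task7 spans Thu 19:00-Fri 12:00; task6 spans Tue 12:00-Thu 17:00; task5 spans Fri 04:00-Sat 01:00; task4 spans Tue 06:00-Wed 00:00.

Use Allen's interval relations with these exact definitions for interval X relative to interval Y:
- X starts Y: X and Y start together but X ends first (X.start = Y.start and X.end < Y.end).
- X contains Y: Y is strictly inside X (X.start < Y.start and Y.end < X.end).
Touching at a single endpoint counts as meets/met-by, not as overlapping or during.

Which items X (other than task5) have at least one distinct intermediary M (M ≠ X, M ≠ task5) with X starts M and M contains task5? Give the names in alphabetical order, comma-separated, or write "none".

Target task5 = [Fri 04:00, Sat 01:00].
Intermediaries M with M contains task5: none.
Union: none.

none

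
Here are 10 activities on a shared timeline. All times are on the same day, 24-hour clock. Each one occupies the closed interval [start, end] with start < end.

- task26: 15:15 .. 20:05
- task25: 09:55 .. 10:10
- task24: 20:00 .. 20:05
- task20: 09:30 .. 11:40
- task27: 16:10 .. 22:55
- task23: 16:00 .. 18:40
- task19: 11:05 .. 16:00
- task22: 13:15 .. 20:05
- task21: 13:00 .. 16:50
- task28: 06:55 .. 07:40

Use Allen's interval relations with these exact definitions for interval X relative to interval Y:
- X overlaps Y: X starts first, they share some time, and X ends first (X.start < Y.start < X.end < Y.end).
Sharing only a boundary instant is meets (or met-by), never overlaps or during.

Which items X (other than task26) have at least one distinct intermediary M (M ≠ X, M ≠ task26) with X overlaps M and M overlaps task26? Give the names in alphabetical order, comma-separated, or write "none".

task19, task20

Target task26 = [15:15, 20:05].
Intermediaries M with M overlaps task26: task19, task21.
Via task19 — items with X overlaps task19: task20.
Via task21 — items with X overlaps task21: task19.
Union: task19, task20.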